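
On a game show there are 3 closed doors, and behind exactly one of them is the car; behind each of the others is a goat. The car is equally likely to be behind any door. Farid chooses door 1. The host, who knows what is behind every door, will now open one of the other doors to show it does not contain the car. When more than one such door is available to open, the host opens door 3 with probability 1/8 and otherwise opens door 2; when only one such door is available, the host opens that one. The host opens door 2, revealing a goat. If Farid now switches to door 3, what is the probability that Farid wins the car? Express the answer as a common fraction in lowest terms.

Consider each possible location of the car in turn.
If it is behind door 1 (prior 1/3): door 3 is available but not opened, probability 7/8; weight (1/3)·(7/8) = 7/24.
If it is behind door 2 (prior 1/3): the host opened door 2, so this case is ruled out; weight (1/3)·0 = 0.
If it is behind door 3 (prior 1/3): only door 2 is available, probability 1; weight (1/3)·1 = 1/3.
The weights sum to 5/8.
So P(the car behind door 3 | the host opened door 2) = (1/3) / (5/8) = 8/15.

8/15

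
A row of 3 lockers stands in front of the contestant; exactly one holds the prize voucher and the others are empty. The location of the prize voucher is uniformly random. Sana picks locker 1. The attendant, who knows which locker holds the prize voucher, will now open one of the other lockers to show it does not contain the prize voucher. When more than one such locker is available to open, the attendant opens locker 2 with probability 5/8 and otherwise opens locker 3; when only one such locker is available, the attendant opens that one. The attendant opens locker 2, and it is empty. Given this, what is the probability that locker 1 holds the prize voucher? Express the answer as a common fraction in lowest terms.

Apply Bayes' rule, conditioning on where the prize voucher actually is.
If it is in locker 1 (prior 1/3): locker 2 is available, opened with probability 5/8; weight (1/3)·(5/8) = 5/24.
If it is in locker 2 (prior 1/3): the attendant opened locker 2, so this case is ruled out; weight (1/3)·0 = 0.
If it is in locker 3 (prior 1/3): only locker 2 is available, probability 1; weight (1/3)·1 = 1/3.
The weights sum to 13/24.
So P(the prize voucher in locker 1 | the attendant opened locker 2) = (5/24) / (13/24) = 5/13.

5/13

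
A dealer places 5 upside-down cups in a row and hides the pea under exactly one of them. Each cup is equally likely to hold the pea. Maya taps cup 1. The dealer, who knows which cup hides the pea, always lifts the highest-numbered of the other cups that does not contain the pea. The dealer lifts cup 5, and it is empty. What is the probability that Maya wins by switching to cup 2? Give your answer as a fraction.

Consider each possible location of the pea in turn.
If it is under any of cups 1, 2, 3, and 4 (prior 1/5 each): cup 5 is the highest-numbered option available, probability 1; weight (1/5)·1 = 1/5 each.
If it is under cup 5 (prior 1/5): the dealer opened cup 5, so this case is ruled out; weight (1/5)·0 = 0.
The weights sum to 4/5.
So P(the pea under cup 2 | the dealer opened cup 5) = (1/5) / (4/5) = 1/4.

1/4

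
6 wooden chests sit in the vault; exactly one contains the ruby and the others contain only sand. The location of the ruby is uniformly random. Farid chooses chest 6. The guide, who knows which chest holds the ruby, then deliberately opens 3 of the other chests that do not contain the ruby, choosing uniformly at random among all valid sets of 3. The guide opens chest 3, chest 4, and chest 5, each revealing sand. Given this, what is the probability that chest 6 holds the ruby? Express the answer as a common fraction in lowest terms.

1/6

Apply Bayes' rule, conditioning on where the ruby actually is.
If it is in either of chests 1 and 2 (prior 1/6 each): the guide has 4 equally likely choices, so probability 1/4; weight (1/6)·(1/4) = 1/24 each.
If it is in any of chests 3, 4, and 5 (prior 1/6 each): that chest was opened and seen not to hold the prize — ruled out; weight (1/6)·0 = 0 each.
If it is in chest 6 (prior 1/6): the guide has 10 equally likely choices, so probability 1/10; weight (1/6)·(1/10) = 1/60.
The weights sum to 1/10.
So P(the ruby in chest 6 | the guide opened chest 3, chest 4, and chest 5) = (1/60) / (1/10) = 1/6.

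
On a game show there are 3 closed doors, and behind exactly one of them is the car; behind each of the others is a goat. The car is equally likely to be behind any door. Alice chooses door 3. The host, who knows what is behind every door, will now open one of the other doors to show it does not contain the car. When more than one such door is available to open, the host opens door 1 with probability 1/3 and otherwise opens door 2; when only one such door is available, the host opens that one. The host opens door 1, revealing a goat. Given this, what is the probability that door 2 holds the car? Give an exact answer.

3/4

Condition on the true location of the car.
If it is behind door 1 (prior 1/3): the host opened door 1, so this case is ruled out; weight (1/3)·0 = 0.
If it is behind door 2 (prior 1/3): only door 1 is available, probability 1; weight (1/3)·1 = 1/3.
If it is behind door 3 (prior 1/3): door 1 is available, opened with probability 1/3; weight (1/3)·(1/3) = 1/9.
The weights sum to 4/9.
So P(the car behind door 2 | the host opened door 1) = (1/3) / (4/9) = 3/4.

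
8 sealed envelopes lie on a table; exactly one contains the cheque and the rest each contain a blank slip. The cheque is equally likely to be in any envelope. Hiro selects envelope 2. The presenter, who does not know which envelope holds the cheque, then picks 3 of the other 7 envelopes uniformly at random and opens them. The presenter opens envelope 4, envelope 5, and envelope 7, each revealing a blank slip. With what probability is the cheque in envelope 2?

Condition on the true location of the cheque.
If it is in any of envelopes 1, 2, 3, 6, and 8 (prior 1/8 each): the presenter picks exactly this set with probability 1/35 regardless, and none is the prize; weight (1/8)·(1/35) = 1/280 each.
If it is in any of envelopes 4, 5, and 7 (prior 1/8 each): that envelope was opened and seen not to hold the prize — ruled out; weight (1/8)·0 = 0 each.
The weights sum to 1/56.
So P(the cheque in envelope 2 | the presenter opened envelope 4, envelope 5, and envelope 7) = (1/280) / (1/56) = 1/5.

1/5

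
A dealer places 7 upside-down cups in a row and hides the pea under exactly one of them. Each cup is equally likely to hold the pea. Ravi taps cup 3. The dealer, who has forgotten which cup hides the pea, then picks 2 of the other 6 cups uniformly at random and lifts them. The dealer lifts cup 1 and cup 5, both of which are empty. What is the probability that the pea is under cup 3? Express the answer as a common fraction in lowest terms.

Apply Bayes' rule, conditioning on where the pea actually is.
If it is under either of cups 1 and 5 (prior 1/7 each): that cup was opened and seen not to hold the prize — ruled out; weight (1/7)·0 = 0 each.
If it is under any of cups 2, 3, 4, 6, and 7 (prior 1/7 each): the dealer picks exactly this set with probability 1/15 regardless, and none is the prize; weight (1/7)·(1/15) = 1/105 each.
The weights sum to 1/21.
So P(the pea under cup 3 | the dealer opened cup 1 and cup 5) = (1/105) / (1/21) = 1/5.

1/5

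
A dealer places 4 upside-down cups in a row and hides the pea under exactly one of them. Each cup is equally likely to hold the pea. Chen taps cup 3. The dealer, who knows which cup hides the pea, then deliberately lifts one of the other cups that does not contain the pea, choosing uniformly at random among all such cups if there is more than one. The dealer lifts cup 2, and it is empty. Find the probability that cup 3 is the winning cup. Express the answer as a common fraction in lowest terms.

1/4

Consider each possible location of the pea in turn.
If it is under either of cups 1 and 4 (prior 1/4 each): the dealer has 2 equally likely choices, so probability 1/2; weight (1/4)·(1/2) = 1/8 each.
If it is under cup 2 (prior 1/4): the dealer opened cup 2, so this case is ruled out; weight (1/4)·0 = 0.
If it is under cup 3 (prior 1/4): the dealer has 3 equally likely choices, so probability 1/3; weight (1/4)·(1/3) = 1/12.
The weights sum to 1/3.
So P(the pea under cup 3 | the dealer opened cup 2) = (1/12) / (1/3) = 1/4.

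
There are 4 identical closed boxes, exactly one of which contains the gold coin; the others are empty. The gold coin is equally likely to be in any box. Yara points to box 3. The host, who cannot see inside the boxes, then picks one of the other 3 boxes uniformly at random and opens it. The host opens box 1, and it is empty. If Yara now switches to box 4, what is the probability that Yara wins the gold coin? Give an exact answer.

1/3

Because the host chose which box to open without knowing where the gold coin is, the choice is independent of the prize location. Learning that box 1 does not hold the gold coin simply rules out that one location and leaves the remaining 3 boxes still equally likely by symmetry.
So P(the gold coin in box 4) = 1/3.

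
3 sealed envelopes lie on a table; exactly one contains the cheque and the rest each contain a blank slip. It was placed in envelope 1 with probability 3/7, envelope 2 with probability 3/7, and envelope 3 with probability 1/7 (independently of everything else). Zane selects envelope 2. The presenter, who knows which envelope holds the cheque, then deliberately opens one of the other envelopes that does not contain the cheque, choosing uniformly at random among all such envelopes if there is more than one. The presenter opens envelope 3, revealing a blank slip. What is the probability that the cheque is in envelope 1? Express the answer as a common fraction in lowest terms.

Apply Bayes' rule, conditioning on where the cheque actually is.
If it is in envelope 1 (prior 3/7): the presenter has no choice, probability 1; weight (3/7)·1 = 3/7.
If it is in envelope 2 (prior 3/7): the presenter has 2 equally likely choices, so probability 1/2; weight (3/7)·(1/2) = 3/14.
If it is in envelope 3 (prior 1/7): the presenter opened envelope 3, so this case is ruled out; weight (1/7)·0 = 0.
The weights sum to 9/14.
So P(the cheque in envelope 1 | the presenter opened envelope 3) = (3/7) / (9/14) = 2/3.

2/3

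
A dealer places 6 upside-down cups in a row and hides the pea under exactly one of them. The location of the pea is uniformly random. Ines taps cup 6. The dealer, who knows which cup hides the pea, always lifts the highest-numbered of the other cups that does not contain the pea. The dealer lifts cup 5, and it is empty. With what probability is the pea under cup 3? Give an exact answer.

1/5

Apply Bayes' rule, conditioning on where the pea actually is.
If it is under any of cups 1, 2, 3, 4, and 6 (prior 1/6 each): cup 5 is the highest-numbered option available, probability 1; weight (1/6)·1 = 1/6 each.
If it is under cup 5 (prior 1/6): the dealer opened cup 5, so this case is ruled out; weight (1/6)·0 = 0.
The weights sum to 5/6.
So P(the pea under cup 3 | the dealer opened cup 5) = (1/6) / (5/6) = 1/5.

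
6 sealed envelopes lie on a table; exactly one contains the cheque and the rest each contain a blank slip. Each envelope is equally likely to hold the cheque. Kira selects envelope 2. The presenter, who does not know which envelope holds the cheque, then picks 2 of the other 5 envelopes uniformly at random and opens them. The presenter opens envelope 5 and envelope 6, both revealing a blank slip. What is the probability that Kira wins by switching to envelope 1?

Apply Bayes' rule, conditioning on where the cheque actually is.
If it is in any of envelopes 1, 2, 3, and 4 (prior 1/6 each): the presenter picks exactly this set with probability 1/10 regardless, and none is the prize; weight (1/6)·(1/10) = 1/60 each.
If it is in either of envelopes 5 and 6 (prior 1/6 each): that envelope was opened and seen not to hold the prize — ruled out; weight (1/6)·0 = 0 each.
The weights sum to 1/15.
So P(the cheque in envelope 1 | the presenter opened envelope 5 and envelope 6) = (1/60) / (1/15) = 1/4.

1/4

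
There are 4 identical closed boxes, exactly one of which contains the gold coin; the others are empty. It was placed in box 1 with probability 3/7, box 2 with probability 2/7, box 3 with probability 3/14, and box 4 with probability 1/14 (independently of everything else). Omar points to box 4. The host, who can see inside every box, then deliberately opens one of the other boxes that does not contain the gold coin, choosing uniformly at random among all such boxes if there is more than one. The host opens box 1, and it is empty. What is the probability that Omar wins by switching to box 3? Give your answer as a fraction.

9/23

Apply Bayes' rule, conditioning on where the gold coin actually is.
If it is in box 1 (prior 3/7): the host opened box 1, so this case is ruled out; weight (3/7)·0 = 0.
If it is in box 2 (prior 2/7): the host has 2 equally likely choices, so probability 1/2; weight (2/7)·(1/2) = 1/7.
If it is in box 3 (prior 3/14): the host has 2 equally likely choices, so probability 1/2; weight (3/14)·(1/2) = 3/28.
If it is in box 4 (prior 1/14): the host has 3 equally likely choices, so probability 1/3; weight (1/14)·(1/3) = 1/42.
The weights sum to 23/84.
So P(the gold coin in box 3 | the host opened box 1) = (3/28) / (23/84) = 9/23.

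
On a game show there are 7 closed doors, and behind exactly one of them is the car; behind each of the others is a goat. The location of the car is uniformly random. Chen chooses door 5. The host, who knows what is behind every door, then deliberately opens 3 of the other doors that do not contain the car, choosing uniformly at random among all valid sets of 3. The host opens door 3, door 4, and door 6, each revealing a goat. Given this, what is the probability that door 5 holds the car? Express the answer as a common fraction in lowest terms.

Apply Bayes' rule, conditioning on where the car actually is.
If it is behind any of doors 1, 2, and 7 (prior 1/7 each): the host has 10 equally likely choices, so probability 1/10; weight (1/7)·(1/10) = 1/70 each.
If it is behind any of doors 3, 4, and 6 (prior 1/7 each): that door was opened and seen not to hold the prize — ruled out; weight (1/7)·0 = 0 each.
If it is behind door 5 (prior 1/7): the host has 20 equally likely choices, so probability 1/20; weight (1/7)·(1/20) = 1/140.
The weights sum to 1/20.
So P(the car behind door 5 | the host opened door 3, door 4, and door 6) = (1/140) / (1/20) = 1/7.

1/7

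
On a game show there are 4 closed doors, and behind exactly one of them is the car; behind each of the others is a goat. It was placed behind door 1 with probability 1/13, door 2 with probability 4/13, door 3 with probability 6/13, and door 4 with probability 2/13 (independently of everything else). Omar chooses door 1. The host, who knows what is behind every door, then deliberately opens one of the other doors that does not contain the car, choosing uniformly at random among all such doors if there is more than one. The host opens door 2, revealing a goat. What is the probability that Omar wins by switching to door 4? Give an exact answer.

3/13

Apply Bayes' rule, conditioning on where the car actually is.
If it is behind door 1 (prior 1/13): the host has 3 equally likely choices, so probability 1/3; weight (1/13)·(1/3) = 1/39.
If it is behind door 2 (prior 4/13): the host opened door 2, so this case is ruled out; weight (4/13)·0 = 0.
If it is behind door 3 (prior 6/13): the host has 2 equally likely choices, so probability 1/2; weight (6/13)·(1/2) = 3/13.
If it is behind door 4 (prior 2/13): the host has 2 equally likely choices, so probability 1/2; weight (2/13)·(1/2) = 1/13.
The weights sum to 1/3.
So P(the car behind door 4 | the host opened door 2) = (1/13) / (1/3) = 3/13.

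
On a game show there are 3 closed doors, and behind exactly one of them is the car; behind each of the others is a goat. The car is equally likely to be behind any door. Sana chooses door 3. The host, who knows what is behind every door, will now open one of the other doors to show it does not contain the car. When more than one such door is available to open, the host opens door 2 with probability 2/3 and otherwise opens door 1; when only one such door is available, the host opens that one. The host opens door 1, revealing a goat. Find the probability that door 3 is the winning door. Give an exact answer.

Apply Bayes' rule, conditioning on where the car actually is.
If it is behind door 1 (prior 1/3): the host opened door 1, so this case is ruled out; weight (1/3)·0 = 0.
If it is behind door 2 (prior 1/3): only door 1 is available, probability 1; weight (1/3)·1 = 1/3.
If it is behind door 3 (prior 1/3): door 2 is available but not opened, probability 1/3; weight (1/3)·(1/3) = 1/9.
The weights sum to 4/9.
So P(the car behind door 3 | the host opened door 1) = (1/9) / (4/9) = 1/4.

1/4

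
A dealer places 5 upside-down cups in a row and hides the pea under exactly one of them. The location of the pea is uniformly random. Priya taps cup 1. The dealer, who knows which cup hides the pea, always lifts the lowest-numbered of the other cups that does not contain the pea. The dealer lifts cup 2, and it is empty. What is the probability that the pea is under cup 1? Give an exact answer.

1/4

Condition on the true location of the pea.
If it is under any of cups 1, 3, 4, and 5 (prior 1/5 each): cup 2 is the lowest-numbered option available, probability 1; weight (1/5)·1 = 1/5 each.
If it is under cup 2 (prior 1/5): the dealer opened cup 2, so this case is ruled out; weight (1/5)·0 = 0.
The weights sum to 4/5.
So P(the pea under cup 1 | the dealer opened cup 2) = (1/5) / (4/5) = 1/4.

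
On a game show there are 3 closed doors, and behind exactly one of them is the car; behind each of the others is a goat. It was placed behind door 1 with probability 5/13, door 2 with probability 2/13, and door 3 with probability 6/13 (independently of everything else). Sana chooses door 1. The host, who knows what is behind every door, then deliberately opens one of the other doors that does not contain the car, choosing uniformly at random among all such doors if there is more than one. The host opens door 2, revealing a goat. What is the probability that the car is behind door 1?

Apply Bayes' rule, conditioning on where the car actually is.
If it is behind door 1 (prior 5/13): the host has 2 equally likely choices, so probability 1/2; weight (5/13)·(1/2) = 5/26.
If it is behind door 2 (prior 2/13): the host opened door 2, so this case is ruled out; weight (2/13)·0 = 0.
If it is behind door 3 (prior 6/13): the host has no choice, probability 1; weight (6/13)·1 = 6/13.
The weights sum to 17/26.
So P(the car behind door 1 | the host opened door 2) = (5/26) / (17/26) = 5/17.

5/17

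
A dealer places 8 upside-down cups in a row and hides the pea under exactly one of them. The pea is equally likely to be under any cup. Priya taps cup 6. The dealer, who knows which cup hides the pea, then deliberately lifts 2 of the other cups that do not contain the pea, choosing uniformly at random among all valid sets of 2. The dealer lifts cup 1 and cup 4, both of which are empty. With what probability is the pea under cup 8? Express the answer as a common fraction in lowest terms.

Condition on the true location of the pea.
If it is under either of cups 1 and 4 (prior 1/8 each): that cup was opened and seen not to hold the prize — ruled out; weight (1/8)·0 = 0 each.
If it is under any of cups 2, 3, 5, 7, and 8 (prior 1/8 each): the dealer has 15 equally likely choices, so probability 1/15; weight (1/8)·(1/15) = 1/120 each.
If it is under cup 6 (prior 1/8): the dealer has 21 equally likely choices, so probability 1/21; weight (1/8)·(1/21) = 1/168.
The weights sum to 1/21.
So P(the pea under cup 8 | the dealer opened cup 1 and cup 4) = (1/120) / (1/21) = 7/40.

7/40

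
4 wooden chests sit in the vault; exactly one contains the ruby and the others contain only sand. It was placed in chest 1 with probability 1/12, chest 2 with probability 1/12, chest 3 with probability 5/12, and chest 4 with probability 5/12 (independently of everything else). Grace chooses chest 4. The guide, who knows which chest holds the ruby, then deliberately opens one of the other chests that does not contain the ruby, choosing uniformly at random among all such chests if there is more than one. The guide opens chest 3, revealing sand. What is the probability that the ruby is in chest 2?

Condition on the true location of the ruby.
If it is in either of chests 1 and 2 (prior 1/12 each): the guide has 2 equally likely choices, so probability 1/2; weight (1/12)·(1/2) = 1/24 each.
If it is in chest 3 (prior 5/12): the guide opened chest 3, so this case is ruled out; weight (5/12)·0 = 0.
If it is in chest 4 (prior 5/12): the guide has 3 equally likely choices, so probability 1/3; weight (5/12)·(1/3) = 5/36.
The weights sum to 2/9.
So P(the ruby in chest 2 | the guide opened chest 3) = (1/24) / (2/9) = 3/16.

3/16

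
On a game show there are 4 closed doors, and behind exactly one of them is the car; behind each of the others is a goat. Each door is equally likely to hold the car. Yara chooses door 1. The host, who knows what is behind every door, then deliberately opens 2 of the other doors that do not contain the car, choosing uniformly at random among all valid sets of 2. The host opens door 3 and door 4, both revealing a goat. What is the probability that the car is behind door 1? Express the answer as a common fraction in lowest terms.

Condition on the true location of the car.
If it is behind door 1 (prior 1/4): the host has 3 equally likely choices, so probability 1/3; weight (1/4)·(1/3) = 1/12.
If it is behind door 2 (prior 1/4): the host has no choice, probability 1; weight (1/4)·1 = 1/4.
If it is behind either of doors 3 and 4 (prior 1/4 each): that door was opened and seen not to hold the prize — ruled out; weight (1/4)·0 = 0 each.
The weights sum to 1/3.
So P(the car behind door 1 | the host opened door 3 and door 4) = (1/12) / (1/3) = 1/4.

1/4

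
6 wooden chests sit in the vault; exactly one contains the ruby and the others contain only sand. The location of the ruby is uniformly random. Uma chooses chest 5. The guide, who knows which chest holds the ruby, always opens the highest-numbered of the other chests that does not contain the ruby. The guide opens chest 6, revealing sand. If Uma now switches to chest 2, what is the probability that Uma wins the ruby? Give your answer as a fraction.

Apply Bayes' rule, conditioning on where the ruby actually is.
If it is in any of chests 1, 2, 3, 4, and 5 (prior 1/6 each): chest 6 is the highest-numbered option available, probability 1; weight (1/6)·1 = 1/6 each.
If it is in chest 6 (prior 1/6): the guide opened chest 6, so this case is ruled out; weight (1/6)·0 = 0.
The weights sum to 5/6.
So P(the ruby in chest 2 | the guide opened chest 6) = (1/6) / (5/6) = 1/5.

1/5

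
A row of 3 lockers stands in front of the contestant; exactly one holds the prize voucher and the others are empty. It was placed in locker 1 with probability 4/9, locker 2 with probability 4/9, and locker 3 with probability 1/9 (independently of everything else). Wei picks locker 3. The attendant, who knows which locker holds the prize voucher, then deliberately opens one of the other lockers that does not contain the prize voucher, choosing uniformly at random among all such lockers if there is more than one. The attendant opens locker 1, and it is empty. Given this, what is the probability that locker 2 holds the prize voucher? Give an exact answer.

8/9

Apply Bayes' rule, conditioning on where the prize voucher actually is.
If it is in locker 1 (prior 4/9): the attendant opened locker 1, so this case is ruled out; weight (4/9)·0 = 0.
If it is in locker 2 (prior 4/9): the attendant has no choice, probability 1; weight (4/9)·1 = 4/9.
If it is in locker 3 (prior 1/9): the attendant has 2 equally likely choices, so probability 1/2; weight (1/9)·(1/2) = 1/18.
The weights sum to 1/2.
So P(the prize voucher in locker 2 | the attendant opened locker 1) = (4/9) / (1/2) = 8/9.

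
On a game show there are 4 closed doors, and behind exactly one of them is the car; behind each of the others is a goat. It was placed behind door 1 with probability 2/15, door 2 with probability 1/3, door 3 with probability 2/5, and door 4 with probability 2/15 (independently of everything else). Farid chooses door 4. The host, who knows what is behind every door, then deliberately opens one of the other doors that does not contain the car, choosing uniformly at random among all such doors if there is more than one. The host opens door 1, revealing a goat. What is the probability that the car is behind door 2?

Consider each possible location of the car in turn.
If it is behind door 1 (prior 2/15): the host opened door 1, so this case is ruled out; weight (2/15)·0 = 0.
If it is behind door 2 (prior 1/3): the host has 2 equally likely choices, so probability 1/2; weight (1/3)·(1/2) = 1/6.
If it is behind door 3 (prior 2/5): the host has 2 equally likely choices, so probability 1/2; weight (2/5)·(1/2) = 1/5.
If it is behind door 4 (prior 2/15): the host has 3 equally likely choices, so probability 1/3; weight (2/15)·(1/3) = 2/45.
The weights sum to 37/90.
So P(the car behind door 2 | the host opened door 1) = (1/6) / (37/90) = 15/37.

15/37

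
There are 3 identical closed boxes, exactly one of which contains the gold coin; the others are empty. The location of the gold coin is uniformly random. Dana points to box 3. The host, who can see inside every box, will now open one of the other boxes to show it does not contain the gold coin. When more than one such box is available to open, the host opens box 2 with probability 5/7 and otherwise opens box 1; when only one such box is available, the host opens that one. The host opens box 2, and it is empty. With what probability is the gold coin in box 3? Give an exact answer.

5/12

Condition on the true location of the gold coin.
If it is in box 1 (prior 1/3): only box 2 is available, probability 1; weight (1/3)·1 = 1/3.
If it is in box 2 (prior 1/3): the host opened box 2, so this case is ruled out; weight (1/3)·0 = 0.
If it is in box 3 (prior 1/3): box 2 is available, opened with probability 5/7; weight (1/3)·(5/7) = 5/21.
The weights sum to 4/7.
So P(the gold coin in box 3 | the host opened box 2) = (5/21) / (4/7) = 5/12.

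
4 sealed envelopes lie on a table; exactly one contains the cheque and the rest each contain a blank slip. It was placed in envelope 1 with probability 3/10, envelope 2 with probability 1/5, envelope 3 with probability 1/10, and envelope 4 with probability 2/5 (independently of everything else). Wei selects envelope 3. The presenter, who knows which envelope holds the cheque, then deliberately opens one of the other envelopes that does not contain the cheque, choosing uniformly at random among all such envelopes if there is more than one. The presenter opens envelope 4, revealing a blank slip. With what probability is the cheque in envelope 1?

9/17

Condition on the true location of the cheque.
If it is in envelope 1 (prior 3/10): the presenter has 2 equally likely choices, so probability 1/2; weight (3/10)·(1/2) = 3/20.
If it is in envelope 2 (prior 1/5): the presenter has 2 equally likely choices, so probability 1/2; weight (1/5)·(1/2) = 1/10.
If it is in envelope 3 (prior 1/10): the presenter has 3 equally likely choices, so probability 1/3; weight (1/10)·(1/3) = 1/30.
If it is in envelope 4 (prior 2/5): the presenter opened envelope 4, so this case is ruled out; weight (2/5)·0 = 0.
The weights sum to 17/60.
So P(the cheque in envelope 1 | the presenter opened envelope 4) = (3/20) / (17/60) = 9/17.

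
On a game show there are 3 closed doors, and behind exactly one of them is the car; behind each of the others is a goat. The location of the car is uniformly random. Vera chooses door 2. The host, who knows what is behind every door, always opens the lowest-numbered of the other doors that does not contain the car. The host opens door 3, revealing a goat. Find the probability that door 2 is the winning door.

0

Apply Bayes' rule, conditioning on where the car actually is.
If it is behind door 1 (prior 1/3): door 3 is the lowest-numbered option available, probability 1; weight (1/3)·1 = 1/3.
If it is behind door 2 (prior 1/3): the host would have opened door 1 instead, probability 0; weight (1/3)·0 = 0.
If it is behind door 3 (prior 1/3): the host opened door 3, so this case is ruled out; weight (1/3)·0 = 0.
The weights sum to 1/3.
So P(the car behind door 2 | the host opened door 3) = 0 / (1/3) = 0.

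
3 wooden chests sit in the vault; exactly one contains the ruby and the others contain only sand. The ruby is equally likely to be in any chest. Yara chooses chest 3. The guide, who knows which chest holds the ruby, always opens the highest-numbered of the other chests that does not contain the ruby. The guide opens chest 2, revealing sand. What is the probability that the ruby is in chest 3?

1/2

Condition on the true location of the ruby.
If it is in either of chests 1 and 3 (prior 1/3 each): chest 2 is the highest-numbered option available, probability 1; weight (1/3)·1 = 1/3 each.
If it is in chest 2 (prior 1/3): the guide opened chest 2, so this case is ruled out; weight (1/3)·0 = 0.
The weights sum to 2/3.
So P(the ruby in chest 3 | the guide opened chest 2) = (1/3) / (2/3) = 1/2.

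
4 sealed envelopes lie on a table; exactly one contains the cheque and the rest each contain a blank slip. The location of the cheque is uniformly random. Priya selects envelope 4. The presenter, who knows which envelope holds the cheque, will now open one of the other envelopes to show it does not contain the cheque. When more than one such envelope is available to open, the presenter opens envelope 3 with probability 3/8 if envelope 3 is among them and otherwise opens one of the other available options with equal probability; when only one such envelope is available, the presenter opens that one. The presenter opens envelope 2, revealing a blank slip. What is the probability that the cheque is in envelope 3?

Consider each possible location of the cheque in turn.
If it is in envelope 1 (prior 1/4): envelope 3 is available but not opened, probability 5/8; weight (1/4)·(5/8) = 5/32.
If it is in envelope 2 (prior 1/4): the presenter opened envelope 2, so this case is ruled out; weight (1/4)·0 = 0.
If it is in envelope 3 (prior 1/4): envelope 3 holds the prize so is unavailable; the presenter chooses uniformly among the 2 others, probability 1/2; weight (1/4)·(1/2) = 1/8.
If it is in envelope 4 (prior 1/4): envelope 3 is available but not opened; envelope 2 gets probability (1 − 3/8)/2 = 5/16; weight (1/4)·(5/16) = 5/64.
The weights sum to 23/64.
So P(the cheque in envelope 3 | the presenter opened envelope 2) = (1/8) / (23/64) = 8/23.

8/23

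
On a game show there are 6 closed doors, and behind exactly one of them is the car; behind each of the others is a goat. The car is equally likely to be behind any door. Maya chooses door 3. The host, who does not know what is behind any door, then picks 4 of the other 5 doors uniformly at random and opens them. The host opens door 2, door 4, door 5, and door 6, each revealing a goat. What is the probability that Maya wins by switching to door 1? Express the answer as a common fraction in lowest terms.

Consider each possible location of the car in turn.
If it is behind either of doors 1 and 3 (prior 1/6 each): the host picks exactly this set with probability 1/5 regardless, and none is the prize; weight (1/6)·(1/5) = 1/30 each.
If it is behind any of doors 2, 4, 5, and 6 (prior 1/6 each): that door was opened and seen not to hold the prize — ruled out; weight (1/6)·0 = 0 each.
The weights sum to 1/15.
So P(the car behind door 1 | the host opened door 2, door 4, door 5, and door 6) = (1/30) / (1/15) = 1/2.

1/2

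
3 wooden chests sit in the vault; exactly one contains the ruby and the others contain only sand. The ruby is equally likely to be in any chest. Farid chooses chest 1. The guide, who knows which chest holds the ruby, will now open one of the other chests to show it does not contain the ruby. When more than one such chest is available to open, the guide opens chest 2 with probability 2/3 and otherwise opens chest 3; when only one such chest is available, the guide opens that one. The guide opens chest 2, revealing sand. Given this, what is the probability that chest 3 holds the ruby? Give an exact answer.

Apply Bayes' rule, conditioning on where the ruby actually is.
If it is in chest 1 (prior 1/3): chest 2 is available, opened with probability 2/3; weight (1/3)·(2/3) = 2/9.
If it is in chest 2 (prior 1/3): the guide opened chest 2, so this case is ruled out; weight (1/3)·0 = 0.
If it is in chest 3 (prior 1/3): only chest 2 is available, probability 1; weight (1/3)·1 = 1/3.
The weights sum to 5/9.
So P(the ruby in chest 3 | the guide opened chest 2) = (1/3) / (5/9) = 3/5.

3/5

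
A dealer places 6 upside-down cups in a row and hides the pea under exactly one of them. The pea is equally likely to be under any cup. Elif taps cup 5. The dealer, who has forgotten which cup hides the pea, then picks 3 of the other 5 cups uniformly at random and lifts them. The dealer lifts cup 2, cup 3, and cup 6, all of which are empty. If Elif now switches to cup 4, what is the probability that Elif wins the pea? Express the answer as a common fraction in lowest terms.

1/3

Because the dealer chose which cups to lift without knowing where the pea is, the choice is independent of the prize location. Learning that none of the 3 opened cups holds the pea simply rules out those 3 locations and leaves the remaining 3 cups still equally likely by symmetry.
So P(the pea under cup 4) = 1/3.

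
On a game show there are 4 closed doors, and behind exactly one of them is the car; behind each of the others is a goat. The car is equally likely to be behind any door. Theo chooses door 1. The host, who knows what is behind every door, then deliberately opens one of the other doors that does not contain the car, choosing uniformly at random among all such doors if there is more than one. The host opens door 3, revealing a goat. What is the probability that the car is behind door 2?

3/8

Consider each possible location of the car in turn.
If it is behind door 1 (prior 1/4): the host has 3 equally likely choices, so probability 1/3; weight (1/4)·(1/3) = 1/12.
If it is behind either of doors 2 and 4 (prior 1/4 each): the host has 2 equally likely choices, so probability 1/2; weight (1/4)·(1/2) = 1/8 each.
If it is behind door 3 (prior 1/4): the host opened door 3, so this case is ruled out; weight (1/4)·0 = 0.
The weights sum to 1/3.
So P(the car behind door 2 | the host opened door 3) = (1/8) / (1/3) = 3/8.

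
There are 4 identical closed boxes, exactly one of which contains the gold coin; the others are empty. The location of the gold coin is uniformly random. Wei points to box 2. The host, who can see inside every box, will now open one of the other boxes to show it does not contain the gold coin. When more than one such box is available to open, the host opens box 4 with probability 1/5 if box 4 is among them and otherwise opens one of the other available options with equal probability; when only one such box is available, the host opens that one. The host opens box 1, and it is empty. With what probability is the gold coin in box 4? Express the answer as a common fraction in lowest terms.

Apply Bayes' rule, conditioning on where the gold coin actually is.
If it is in box 1 (prior 1/4): the host opened box 1, so this case is ruled out; weight (1/4)·0 = 0.
If it is in box 2 (prior 1/4): box 4 is available but not opened; box 1 gets probability (1 − 1/5)/2 = 2/5; weight (1/4)·(2/5) = 1/10.
If it is in box 3 (prior 1/4): box 4 is available but not opened, probability 4/5; weight (1/4)·(4/5) = 1/5.
If it is in box 4 (prior 1/4): box 4 holds the prize so is unavailable; the host chooses uniformly among the 2 others, probability 1/2; weight (1/4)·(1/2) = 1/8.
The weights sum to 17/40.
So P(the gold coin in box 4 | the host opened box 1) = (1/8) / (17/40) = 5/17.

5/17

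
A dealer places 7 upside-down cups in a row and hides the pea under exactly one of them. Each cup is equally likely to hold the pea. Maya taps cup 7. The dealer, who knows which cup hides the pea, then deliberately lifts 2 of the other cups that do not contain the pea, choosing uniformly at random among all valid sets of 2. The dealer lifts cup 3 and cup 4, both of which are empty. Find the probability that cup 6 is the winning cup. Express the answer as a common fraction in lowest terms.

3/14

Apply Bayes' rule, conditioning on where the pea actually is.
If it is under any of cups 1, 2, 5, and 6 (prior 1/7 each): the dealer has 10 equally likely choices, so probability 1/10; weight (1/7)·(1/10) = 1/70 each.
If it is under either of cups 3 and 4 (prior 1/7 each): that cup was opened and seen not to hold the prize — ruled out; weight (1/7)·0 = 0 each.
If it is under cup 7 (prior 1/7): the dealer has 15 equally likely choices, so probability 1/15; weight (1/7)·(1/15) = 1/105.
The weights sum to 1/15.
So P(the pea under cup 6 | the dealer opened cup 3 and cup 4) = (1/70) / (1/15) = 3/14.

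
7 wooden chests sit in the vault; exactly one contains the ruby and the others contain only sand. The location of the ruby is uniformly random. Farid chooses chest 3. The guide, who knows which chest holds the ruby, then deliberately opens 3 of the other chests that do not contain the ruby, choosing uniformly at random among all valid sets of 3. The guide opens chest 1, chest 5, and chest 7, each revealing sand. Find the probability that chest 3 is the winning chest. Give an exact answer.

1/7

Apply Bayes' rule, conditioning on where the ruby actually is.
If it is in any of chests 1, 5, and 7 (prior 1/7 each): that chest was opened and seen not to hold the prize — ruled out; weight (1/7)·0 = 0 each.
If it is in any of chests 2, 4, and 6 (prior 1/7 each): the guide has 10 equally likely choices, so probability 1/10; weight (1/7)·(1/10) = 1/70 each.
If it is in chest 3 (prior 1/7): the guide has 20 equally likely choices, so probability 1/20; weight (1/7)·(1/20) = 1/140.
The weights sum to 1/20.
So P(the ruby in chest 3 | the guide opened chest 1, chest 5, and chest 7) = (1/140) / (1/20) = 1/7.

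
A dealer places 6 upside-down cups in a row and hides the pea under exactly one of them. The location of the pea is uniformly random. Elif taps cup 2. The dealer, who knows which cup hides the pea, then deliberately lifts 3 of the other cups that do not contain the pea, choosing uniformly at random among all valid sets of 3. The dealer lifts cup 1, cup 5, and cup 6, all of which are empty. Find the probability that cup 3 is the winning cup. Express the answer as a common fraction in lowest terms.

5/12

Apply Bayes' rule, conditioning on where the pea actually is.
If it is under any of cups 1, 5, and 6 (prior 1/6 each): that cup was opened and seen not to hold the prize — ruled out; weight (1/6)·0 = 0 each.
If it is under cup 2 (prior 1/6): the dealer has 10 equally likely choices, so probability 1/10; weight (1/6)·(1/10) = 1/60.
If it is under either of cups 3 and 4 (prior 1/6 each): the dealer has 4 equally likely choices, so probability 1/4; weight (1/6)·(1/4) = 1/24 each.
The weights sum to 1/10.
So P(the pea under cup 3 | the dealer opened cup 1, cup 5, and cup 6) = (1/24) / (1/10) = 5/12.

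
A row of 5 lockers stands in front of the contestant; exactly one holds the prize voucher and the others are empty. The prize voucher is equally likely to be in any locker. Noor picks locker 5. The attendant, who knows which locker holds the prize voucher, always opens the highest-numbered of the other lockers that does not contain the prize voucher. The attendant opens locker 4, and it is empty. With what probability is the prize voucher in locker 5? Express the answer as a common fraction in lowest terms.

Apply Bayes' rule, conditioning on where the prize voucher actually is.
If it is in any of lockers 1, 2, 3, and 5 (prior 1/5 each): locker 4 is the highest-numbered option available, probability 1; weight (1/5)·1 = 1/5 each.
If it is in locker 4 (prior 1/5): the attendant opened locker 4, so this case is ruled out; weight (1/5)·0 = 0.
The weights sum to 4/5.
So P(the prize voucher in locker 5 | the attendant opened locker 4) = (1/5) / (4/5) = 1/4.

1/4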